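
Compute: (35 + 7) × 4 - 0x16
Convert 0x16 (hexadecimal) → 1×16 + 6 = 22 (decimal)
Expression in decimal: (35 + 7) × 4 - 22
Parentheses first: 35 + 7 = 42
Multiply: 42 × 4 = 168
Subtract: 168 - 22 = 146
146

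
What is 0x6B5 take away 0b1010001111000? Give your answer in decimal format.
Convert 0x6B5 (hexadecimal) → 6×256 + 11×16 + 5 = 1717 (decimal)
Convert 0b1010001111000 (binary) → 4096 + 1024 + 64 + 32 + 16 + 8 = 5240 (decimal)
Compute 1717 - 5240 = -3523
-3523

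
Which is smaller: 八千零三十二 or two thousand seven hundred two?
Convert 八千零三十二 (Chinese numeral) → 8×1000 + 3×10 + 2 = 8032 (decimal)
Convert two thousand seven hundred two (English words) → 2×1000 + 7×100 + 2 = 2702 (decimal)
Compare 8032 vs 2702: smaller = 2702
2702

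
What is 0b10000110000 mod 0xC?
Convert 0b10000110000 (binary) → 1024 + 32 + 16 = 1072 (decimal)
Convert 0xC (hexadecimal) → 12 (decimal)
Compute 1072 mod 12 = 4
4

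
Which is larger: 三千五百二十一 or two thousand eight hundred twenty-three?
Convert 三千五百二十一 (Chinese numeral) → 3×1000 + 5×100 + 2×10 + 1 = 3521 (decimal)
Convert two thousand eight hundred twenty-three (English words) → 2×1000 + 8×100 + 23 = 2823 (decimal)
Compare 3521 vs 2823: larger = 3521
3521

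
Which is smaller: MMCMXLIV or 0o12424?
Convert MMCMXLIV (Roman numeral) → 1000 + 1000 + 900 + 40 + 4 = 2944 (decimal)
Convert 0o12424 (octal) → 1×4096 + 2×512 + 4×64 + 2×8 + 4 = 5396 (decimal)
Compare 2944 vs 5396: smaller = 2944
2944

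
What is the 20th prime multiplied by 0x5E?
Convert the 20th prime (prime index) → 71 (decimal)
Convert 0x5E (hexadecimal) → 5×16 + 14 = 94 (decimal)
Compute 71 × 94 = 6674
6674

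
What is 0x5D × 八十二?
Convert 0x5D (hexadecimal) → 5×16 + 13 = 93 (decimal)
Convert 八十二 (Chinese numeral) → 8×10 + 2 = 82 (decimal)
Compute 93 × 82 = 7626
7626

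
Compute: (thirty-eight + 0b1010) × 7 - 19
Convert thirty-eight (English words) → 38 (decimal)
Convert 0b1010 (binary) → 8 + 2 = 10 (decimal)
Expression in decimal: (38 + 10) × 7 - 19
Parentheses first: 38 + 10 = 48
Multiply: 48 × 7 = 336
Subtract: 336 - 19 = 317
317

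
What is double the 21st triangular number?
The 21st triangular number = 21×22/2 = 231
Compute 231 × 2 = 462
462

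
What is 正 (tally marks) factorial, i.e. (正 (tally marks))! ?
Convert 正 (tally marks) → 5 (decimal)
Compute 5! = 120
120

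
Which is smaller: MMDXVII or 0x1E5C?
Convert MMDXVII (Roman numeral) → 1000 + 1000 + 500 + 10 + 5 + 1 + 1 = 2517 (decimal)
Convert 0x1E5C (hexadecimal) → 1×4096 + 14×256 + 5×16 + 12 = 7772 (decimal)
Compare 2517 vs 7772: smaller = 2517
2517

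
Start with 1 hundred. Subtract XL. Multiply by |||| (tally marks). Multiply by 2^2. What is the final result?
Convert 1 hundred (place-value notation) → 1×100 = 100 (decimal)
Start: 100
Convert XL (Roman numeral) → 40 (decimal)
100 - 40 = 60
Convert |||| (tally marks) → 4 (decimal)
60 × 4 = 240
Convert 2^2 (power) → 4 (decimal)
240 × 4 = 960
960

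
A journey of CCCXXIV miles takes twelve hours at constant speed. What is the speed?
Convert CCCXXIV (Roman numeral) → 100 + 100 + 100 + 10 + 10 + 4 = 324 (decimal)
Convert twelve (English words) → 12 (decimal)
Compute 324 ÷ 12 = 27
27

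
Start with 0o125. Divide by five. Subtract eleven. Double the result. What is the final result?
Convert 0o125 (octal) → 1×64 + 2×8 + 5 = 85 (decimal)
Start: 85
Convert five (English words) → 5 (decimal)
85 ÷ 5 = 17
Convert eleven (English words) → 11 (decimal)
17 - 11 = 6
6 × 2 = 12
12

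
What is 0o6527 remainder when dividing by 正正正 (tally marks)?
Convert 0o6527 (octal) → 6×512 + 5×64 + 2×8 + 7 = 3415 (decimal)
Convert 正正正 (tally marks) → 5 + 5 + 5 = 15 (decimal)
Compute 3415 mod 15 = 10
10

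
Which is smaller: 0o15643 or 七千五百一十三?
Convert 0o15643 (octal) → 1×4096 + 5×512 + 6×64 + 4×8 + 3 = 7075 (decimal)
Convert 七千五百一十三 (Chinese numeral) → 7×1000 + 5×100 + 1×10 + 3 = 7513 (decimal)
Compare 7075 vs 7513: smaller = 7075
7075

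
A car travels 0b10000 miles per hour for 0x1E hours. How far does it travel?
Convert 0b10000 (binary) → 16 (decimal)
Convert 0x1E (hexadecimal) → 1×16 + 14 = 30 (decimal)
Compute 16 × 30 = 480
480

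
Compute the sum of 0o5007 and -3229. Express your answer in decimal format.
Convert 0o5007 (octal) → 5×512 + 7 = 2567 (decimal)
Compute 2567 + -3229 = -662
-662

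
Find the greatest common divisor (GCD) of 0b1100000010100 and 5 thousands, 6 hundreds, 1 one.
Convert 0b1100000010100 (binary) → 4096 + 2048 + 16 + 4 = 6164 (decimal)
Convert 5 thousands, 6 hundreds, 1 one (place-value notation) → 5×1000 + 6×100 + 1 = 5601 (decimal)
Compute gcd(6164, 5601) = 1
1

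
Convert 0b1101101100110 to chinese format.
Convert 0b1101101100110 (binary) → 4096 + 2048 + 512 + 256 + 64 + 32 + 4 + 2 = 7014 (decimal)
Convert 7014 (decimal) → 7014 = 7×1000 + 1×10 + 4 → 七千零一十四 (Chinese numeral)
七千零一十四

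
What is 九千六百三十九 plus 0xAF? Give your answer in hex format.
Convert 九千六百三十九 (Chinese numeral) → 9×1000 + 6×100 + 3×10 + 9 = 9639 (decimal)
Convert 0xAF (hexadecimal) → 10×16 + 15 = 175 (decimal)
Compute 9639 + 175 = 9814
Convert 9814 (decimal) → 9814 = 2×4096 + 6×256 + 5×16 + 6 → 0x2656 (hexadecimal)
0x2656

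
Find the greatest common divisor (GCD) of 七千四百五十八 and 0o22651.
Convert 七千四百五十八 (Chinese numeral) → 7×1000 + 4×100 + 5×10 + 8 = 7458 (decimal)
Convert 0o22651 (octal) → 2×4096 + 2×512 + 6×64 + 5×8 + 1 = 9641 (decimal)
Compute gcd(7458, 9641) = 1
1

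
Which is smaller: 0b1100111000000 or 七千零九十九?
Convert 0b1100111000000 (binary) → 4096 + 2048 + 256 + 128 + 64 = 6592 (decimal)
Convert 七千零九十九 (Chinese numeral) → 7×1000 + 9×10 + 9 = 7099 (decimal)
Compare 6592 vs 7099: smaller = 6592
6592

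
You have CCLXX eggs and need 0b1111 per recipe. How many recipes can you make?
Convert CCLXX (Roman numeral) → 100 + 100 + 50 + 10 + 10 = 270 (decimal)
Convert 0b1111 (binary) → 8 + 4 + 2 + 1 = 15 (decimal)
Compute 270 ÷ 15 = 18
18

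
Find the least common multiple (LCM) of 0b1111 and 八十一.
Convert 0b1111 (binary) → 8 + 4 + 2 + 1 = 15 (decimal)
Convert 八十一 (Chinese numeral) → 8×10 + 1 = 81 (decimal)
Compute lcm(15, 81) = 405
405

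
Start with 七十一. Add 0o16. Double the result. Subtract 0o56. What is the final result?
Convert 七十一 (Chinese numeral) → 7×10 + 1 = 71 (decimal)
Start: 71
Convert 0o16 (octal) → 1×8 + 6 = 14 (decimal)
71 + 14 = 85
85 × 2 = 170
Convert 0o56 (octal) → 5×8 + 6 = 46 (decimal)
170 - 46 = 124
124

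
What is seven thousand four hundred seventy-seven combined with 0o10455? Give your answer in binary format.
Convert seven thousand four hundred seventy-seven (English words) → 7×1000 + 4×100 + 77 = 7477 (decimal)
Convert 0o10455 (octal) → 1×4096 + 4×64 + 5×8 + 5 = 4397 (decimal)
Compute 7477 + 4397 = 11874
Convert 11874 (decimal) → 11874 = 8192 + 2048 + 1024 + 512 + 64 + 32 + 2 → 0b10111001100010 (binary)
0b10111001100010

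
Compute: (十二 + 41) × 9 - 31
Convert 十二 (Chinese numeral) → 1×10 + 2 = 12 (decimal)
Expression in decimal: (12 + 41) × 9 - 31
Parentheses first: 12 + 41 = 53
Multiply: 53 × 9 = 477
Subtract: 477 - 31 = 446
446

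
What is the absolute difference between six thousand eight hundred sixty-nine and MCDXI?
Convert six thousand eight hundred sixty-nine (English words) → 6×1000 + 8×100 + 69 = 6869 (decimal)
Convert MCDXI (Roman numeral) → 1000 + 400 + 10 + 1 = 1411 (decimal)
Compute |6869 - 1411| = 5458
5458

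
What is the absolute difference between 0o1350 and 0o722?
Convert 0o1350 (octal) → 1×512 + 3×64 + 5×8 = 744 (decimal)
Convert 0o722 (octal) → 7×64 + 2×8 + 2 = 466 (decimal)
Compute |744 - 466| = 278
278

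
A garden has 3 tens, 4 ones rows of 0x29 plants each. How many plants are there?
Convert 0x29 (hexadecimal) → 2×16 + 9 = 41 (decimal)
Convert 3 tens, 4 ones (place-value notation) → 3×10 + 4 = 34 (decimal)
Compute 41 × 34 = 1394
1394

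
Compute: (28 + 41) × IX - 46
Convert IX (Roman numeral) → 9 (decimal)
Expression in decimal: (28 + 41) × 9 - 46
Parentheses first: 28 + 41 = 69
Multiply: 69 × 9 = 621
Subtract: 621 - 46 = 575
575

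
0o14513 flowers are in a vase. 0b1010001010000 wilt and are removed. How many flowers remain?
Convert 0o14513 (octal) → 1×4096 + 4×512 + 5×64 + 1×8 + 3 = 6475 (decimal)
Convert 0b1010001010000 (binary) → 4096 + 1024 + 64 + 16 = 5200 (decimal)
Compute 6475 - 5200 = 1275
1275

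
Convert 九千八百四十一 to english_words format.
Convert 九千八百四十一 (Chinese numeral) → 9×1000 + 8×100 + 4×10 + 1 = 9841 (decimal)
Convert 9841 (decimal) → 9841 = 9×1000 + 8×100 + 41 → nine thousand eight hundred forty-one (English words)
nine thousand eight hundred forty-one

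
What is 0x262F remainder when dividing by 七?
Convert 0x262F (hexadecimal) → 2×4096 + 6×256 + 2×16 + 15 = 9775 (decimal)
Convert 七 (Chinese numeral) → 7 (decimal)
Compute 9775 mod 7 = 3
3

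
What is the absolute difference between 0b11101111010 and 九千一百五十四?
Convert 0b11101111010 (binary) → 1024 + 512 + 256 + 64 + 32 + 16 + 8 + 2 = 1914 (decimal)
Convert 九千一百五十四 (Chinese numeral) → 9×1000 + 1×100 + 5×10 + 4 = 9154 (decimal)
Compute |1914 - 9154| = 7240
7240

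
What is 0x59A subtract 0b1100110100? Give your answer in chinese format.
Convert 0x59A (hexadecimal) → 5×256 + 9×16 + 10 = 1434 (decimal)
Convert 0b1100110100 (binary) → 512 + 256 + 32 + 16 + 4 = 820 (decimal)
Compute 1434 - 820 = 614
Convert 614 (decimal) → 614 = 6×100 + 1×10 + 4 → 六百一十四 (Chinese numeral)
六百一十四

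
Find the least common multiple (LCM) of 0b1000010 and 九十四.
Convert 0b1000010 (binary) → 64 + 2 = 66 (decimal)
Convert 九十四 (Chinese numeral) → 9×10 + 4 = 94 (decimal)
Compute lcm(66, 94) = 3102
3102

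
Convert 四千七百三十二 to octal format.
Convert 四千七百三十二 (Chinese numeral) → 4×1000 + 7×100 + 3×10 + 2 = 4732 (decimal)
Convert 4732 (decimal) → 4732 = 1×4096 + 1×512 + 1×64 + 7×8 + 4 → 0o11174 (octal)
0o11174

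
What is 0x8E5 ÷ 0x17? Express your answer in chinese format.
Convert 0x8E5 (hexadecimal) → 8×256 + 14×16 + 5 = 2277 (decimal)
Convert 0x17 (hexadecimal) → 1×16 + 7 = 23 (decimal)
Compute 2277 ÷ 23 = 99
Convert 99 (decimal) → 99 = 9×10 + 9 → 九十九 (Chinese numeral)
九十九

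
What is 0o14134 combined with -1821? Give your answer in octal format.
Convert 0o14134 (octal) → 1×4096 + 4×512 + 1×64 + 3×8 + 4 = 6236 (decimal)
Compute 6236 + -1821 = 4415
Convert 4415 (decimal) → 4415 = 1×4096 + 4×64 + 7×8 + 7 → 0o10477 (octal)
0o10477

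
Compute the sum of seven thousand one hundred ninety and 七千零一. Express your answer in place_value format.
Convert seven thousand one hundred ninety (English words) → 7×1000 + 1×100 + 90 = 7190 (decimal)
Convert 七千零一 (Chinese numeral) → 7×1000 + 1 = 7001 (decimal)
Compute 7190 + 7001 = 14191
Convert 14191 (decimal) → 14191 = 14×1000 + 1×100 + 9×10 + 1 → 14 thousands, 1 hundred, 9 tens, 1 one (place-value notation)
14 thousands, 1 hundred, 9 tens, 1 one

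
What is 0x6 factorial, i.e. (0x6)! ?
Convert 0x6 (hexadecimal) → 6 (decimal)
Compute 6! = 720
720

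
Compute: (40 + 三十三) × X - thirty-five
Convert 三十三 (Chinese numeral) → 3×10 + 3 = 33 (decimal)
Convert X (Roman numeral) → 10 (decimal)
Convert thirty-five (English words) → 35 (decimal)
Expression in decimal: (40 + 33) × 10 - 35
Parentheses first: 40 + 33 = 73
Multiply: 73 × 10 = 730
Subtract: 730 - 35 = 695
695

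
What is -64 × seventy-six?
Convert seventy-six (English words) → 76 (decimal)
Compute -64 × 76 = -4864
-4864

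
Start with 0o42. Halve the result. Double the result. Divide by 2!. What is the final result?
Convert 0o42 (octal) → 4×8 + 2 = 34 (decimal)
Start: 34
34 ÷ 2 = 17
17 × 2 = 34
Convert 2! (factorial) → 2 (decimal)
34 ÷ 2 = 17
17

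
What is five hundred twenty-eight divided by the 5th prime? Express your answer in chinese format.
Convert five hundred twenty-eight (English words) → 5×100 + 28 = 528 (decimal)
Convert the 5th prime (prime index) → 11 (decimal)
Compute 528 ÷ 11 = 48
Convert 48 (decimal) → 48 = 4×10 + 8 → 四十八 (Chinese numeral)
四十八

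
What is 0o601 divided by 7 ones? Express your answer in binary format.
Convert 0o601 (octal) → 6×64 + 1 = 385 (decimal)
Convert 7 ones (place-value notation) → 7 (decimal)
Compute 385 ÷ 7 = 55
Convert 55 (decimal) → 55 = 32 + 16 + 4 + 2 + 1 → 0b110111 (binary)
0b110111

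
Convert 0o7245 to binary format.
Convert 0o7245 (octal) → 7×512 + 2×64 + 4×8 + 5 = 3749 (decimal)
Convert 3749 (decimal) → 3749 = 2048 + 1024 + 512 + 128 + 32 + 4 + 1 → 0b111010100101 (binary)
0b111010100101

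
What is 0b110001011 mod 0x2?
Convert 0b110001011 (binary) → 256 + 128 + 8 + 2 + 1 = 395 (decimal)
Convert 0x2 (hexadecimal) → 2 (decimal)
Compute 395 mod 2 = 1
1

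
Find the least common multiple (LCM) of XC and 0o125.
Convert XC (Roman numeral) → 90 (decimal)
Convert 0o125 (octal) → 1×64 + 2×8 + 5 = 85 (decimal)
Compute lcm(90, 85) = 1530
1530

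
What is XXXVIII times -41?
Convert XXXVIII (Roman numeral) → 10 + 10 + 10 + 5 + 1 + 1 + 1 = 38 (decimal)
Compute 38 × -41 = -1558
-1558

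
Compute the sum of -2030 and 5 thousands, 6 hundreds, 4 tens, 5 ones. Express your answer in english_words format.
Convert 5 thousands, 6 hundreds, 4 tens, 5 ones (place-value notation) → 5×1000 + 6×100 + 4×10 + 5 = 5645 (decimal)
Compute -2030 + 5645 = 3615
Convert 3615 (decimal) → 3615 = 3×1000 + 6×100 + 15 → three thousand six hundred fifteen (English words)
three thousand six hundred fifteen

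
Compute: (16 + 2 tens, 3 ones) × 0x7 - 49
Convert 2 tens, 3 ones (place-value notation) → 2×10 + 3 = 23 (decimal)
Convert 0x7 (hexadecimal) → 7 (decimal)
Expression in decimal: (16 + 23) × 7 - 49
Parentheses first: 16 + 23 = 39
Multiply: 39 × 7 = 273
Subtract: 273 - 49 = 224
224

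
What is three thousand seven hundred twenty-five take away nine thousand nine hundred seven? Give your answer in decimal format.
Convert three thousand seven hundred twenty-five (English words) → 3×1000 + 7×100 + 25 = 3725 (decimal)
Convert nine thousand nine hundred seven (English words) → 9×1000 + 9×100 + 7 = 9907 (decimal)
Compute 3725 - 9907 = -6182
-6182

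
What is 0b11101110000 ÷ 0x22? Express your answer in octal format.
Convert 0b11101110000 (binary) → 1024 + 512 + 256 + 64 + 32 + 16 = 1904 (decimal)
Convert 0x22 (hexadecimal) → 2×16 + 2 = 34 (decimal)
Compute 1904 ÷ 34 = 56
Convert 56 (decimal) → 56 = 7×8 → 0o70 (octal)
0o70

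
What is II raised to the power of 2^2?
Convert II (Roman numeral) → 1 + 1 = 2 (decimal)
Convert 2^2 (power) → 4 (decimal)
Compute 2 ^ 4 = 16
16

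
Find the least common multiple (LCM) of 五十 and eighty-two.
Convert 五十 (Chinese numeral) → 5×10 = 50 (decimal)
Convert eighty-two (English words) → 82 (decimal)
Compute lcm(50, 82) = 2050
2050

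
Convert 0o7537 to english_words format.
Convert 0o7537 (octal) → 7×512 + 5×64 + 3×8 + 7 = 3935 (decimal)
Convert 3935 (decimal) → 3935 = 3×1000 + 9×100 + 35 → three thousand nine hundred thirty-five (English words)
three thousand nine hundred thirty-five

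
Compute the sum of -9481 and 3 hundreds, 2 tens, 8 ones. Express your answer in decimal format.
Convert 3 hundreds, 2 tens, 8 ones (place-value notation) → 3×100 + 2×10 + 8 = 328 (decimal)
Compute -9481 + 328 = -9153
-9153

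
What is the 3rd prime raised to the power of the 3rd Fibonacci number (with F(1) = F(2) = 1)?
Convert the 3rd prime (prime index) → 5 (decimal)
Convert the 3rd Fibonacci number (with F(1) = F(2) = 1) (Fibonacci index) → 1, 1, 2 → 2 (decimal)
Compute 5 ^ 2 = 25
25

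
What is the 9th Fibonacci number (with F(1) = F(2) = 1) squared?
The 9th Fibonacci number (with F(1) = F(2) = 1): 1, 1, 2, 3, 5, 8, 13, 21, 34 → 34
Compute 34² = 34 × 34 = 1156
1156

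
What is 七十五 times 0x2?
Convert 七十五 (Chinese numeral) → 7×10 + 5 = 75 (decimal)
Convert 0x2 (hexadecimal) → 2 (decimal)
Compute 75 × 2 = 150
150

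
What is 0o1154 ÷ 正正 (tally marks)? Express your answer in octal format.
Convert 0o1154 (octal) → 1×512 + 1×64 + 5×8 + 4 = 620 (decimal)
Convert 正正 (tally marks) → 5 + 5 = 10 (decimal)
Compute 620 ÷ 10 = 62
Convert 62 (decimal) → 62 = 7×8 + 6 → 0o76 (octal)
0o76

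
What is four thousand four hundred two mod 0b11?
Convert four thousand four hundred two (English words) → 4×1000 + 4×100 + 2 = 4402 (decimal)
Convert 0b11 (binary) → 2 + 1 = 3 (decimal)
Compute 4402 mod 3 = 1
1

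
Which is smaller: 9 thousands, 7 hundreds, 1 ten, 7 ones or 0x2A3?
Convert 9 thousands, 7 hundreds, 1 ten, 7 ones (place-value notation) → 9×1000 + 7×100 + 1×10 + 7 = 9717 (decimal)
Convert 0x2A3 (hexadecimal) → 2×256 + 10×16 + 3 = 675 (decimal)
Compare 9717 vs 675: smaller = 675
675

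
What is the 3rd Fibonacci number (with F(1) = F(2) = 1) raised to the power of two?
Convert the 3rd Fibonacci number (with F(1) = F(2) = 1) (Fibonacci index) → 1, 1, 2 → 2 (decimal)
Convert two (English words) → 2 (decimal)
Compute 2 ^ 2 = 4
4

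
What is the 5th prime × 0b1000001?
Convert the 5th prime (prime index) → 11 (decimal)
Convert 0b1000001 (binary) → 64 + 1 = 65 (decimal)
Compute 11 × 65 = 715
715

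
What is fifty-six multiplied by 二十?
Convert fifty-six (English words) → 56 (decimal)
Convert 二十 (Chinese numeral) → 2×10 = 20 (decimal)
Compute 56 × 20 = 1120
1120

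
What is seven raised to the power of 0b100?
Convert seven (English words) → 7 (decimal)
Convert 0b100 (binary) → 4 (decimal)
Compute 7 ^ 4 = 2401
2401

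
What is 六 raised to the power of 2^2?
Convert 六 (Chinese numeral) → 6 (decimal)
Convert 2^2 (power) → 4 (decimal)
Compute 6 ^ 4 = 1296
1296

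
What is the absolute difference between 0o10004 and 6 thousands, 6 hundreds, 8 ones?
Convert 0o10004 (octal) → 1×4096 + 4 = 4100 (decimal)
Convert 6 thousands, 6 hundreds, 8 ones (place-value notation) → 6×1000 + 6×100 + 8 = 6608 (decimal)
Compute |4100 - 6608| = 2508
2508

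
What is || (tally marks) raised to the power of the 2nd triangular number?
Convert || (tally marks) → 2 (decimal)
Convert the 2nd triangular number (triangular index) → 2×3/2 = 3 (decimal)
Compute 2 ^ 3 = 8
8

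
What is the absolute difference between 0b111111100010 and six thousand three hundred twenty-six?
Convert 0b111111100010 (binary) → 2048 + 1024 + 512 + 256 + 128 + 64 + 32 + 2 = 4066 (decimal)
Convert six thousand three hundred twenty-six (English words) → 6×1000 + 3×100 + 26 = 6326 (decimal)
Compute |4066 - 6326| = 2260
2260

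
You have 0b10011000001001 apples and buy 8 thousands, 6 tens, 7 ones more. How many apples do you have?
Convert 0b10011000001001 (binary) → 8192 + 1024 + 512 + 8 + 1 = 9737 (decimal)
Convert 8 thousands, 6 tens, 7 ones (place-value notation) → 8×1000 + 6×10 + 7 = 8067 (decimal)
Compute 9737 + 8067 = 17804
17804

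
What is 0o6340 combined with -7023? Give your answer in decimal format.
Convert 0o6340 (octal) → 6×512 + 3×64 + 4×8 = 3296 (decimal)
Compute 3296 + -7023 = -3727
-3727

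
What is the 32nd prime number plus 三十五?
The 32nd prime number = 131
Convert 三十五 (Chinese numeral) → 3×10 + 5 = 35 (decimal)
Compute 131 + 35 = 166
166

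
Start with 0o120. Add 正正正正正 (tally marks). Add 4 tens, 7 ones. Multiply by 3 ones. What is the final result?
Convert 0o120 (octal) → 1×64 + 2×8 = 80 (decimal)
Start: 80
Convert 正正正正正 (tally marks) → 5 + 5 + 5 + 5 + 5 = 25 (decimal)
80 + 25 = 105
Convert 4 tens, 7 ones (place-value notation) → 4×10 + 7 = 47 (decimal)
105 + 47 = 152
Convert 3 ones (place-value notation) → 3 (decimal)
152 × 3 = 456
456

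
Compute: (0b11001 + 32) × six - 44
Convert 0b11001 (binary) → 16 + 8 + 1 = 25 (decimal)
Convert six (English words) → 6 (decimal)
Expression in decimal: (25 + 32) × 6 - 44
Parentheses first: 25 + 32 = 57
Multiply: 57 × 6 = 342
Subtract: 342 - 44 = 298
298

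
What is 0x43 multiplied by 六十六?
Convert 0x43 (hexadecimal) → 4×16 + 3 = 67 (decimal)
Convert 六十六 (Chinese numeral) → 6×10 + 6 = 66 (decimal)
Compute 67 × 66 = 4422
4422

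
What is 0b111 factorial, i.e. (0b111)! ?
Convert 0b111 (binary) → 4 + 2 + 1 = 7 (decimal)
Compute 7! = 5040
5040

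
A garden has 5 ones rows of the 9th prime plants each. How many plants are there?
Convert the 9th prime (prime index) → 23 (decimal)
Convert 5 ones (place-value notation) → 5 (decimal)
Compute 23 × 5 = 115
115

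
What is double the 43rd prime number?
The 43rd prime number = 191
Compute 191 × 2 = 382
382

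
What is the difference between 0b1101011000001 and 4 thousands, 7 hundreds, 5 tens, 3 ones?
Convert 0b1101011000001 (binary) → 4096 + 2048 + 512 + 128 + 64 + 1 = 6849 (decimal)
Convert 4 thousands, 7 hundreds, 5 tens, 3 ones (place-value notation) → 4×1000 + 7×100 + 5×10 + 3 = 4753 (decimal)
Difference: |6849 - 4753| = 2096
2096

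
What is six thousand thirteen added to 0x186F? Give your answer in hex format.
Convert six thousand thirteen (English words) → 6×1000 + 13 = 6013 (decimal)
Convert 0x186F (hexadecimal) → 1×4096 + 8×256 + 6×16 + 15 = 6255 (decimal)
Compute 6013 + 6255 = 12268
Convert 12268 (decimal) → 12268 = 2×4096 + 15×256 + 14×16 + 12 → 0x2FEC (hexadecimal)
0x2FEC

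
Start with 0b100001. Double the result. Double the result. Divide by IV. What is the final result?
Convert 0b100001 (binary) → 32 + 1 = 33 (decimal)
Start: 33
33 × 2 = 66
66 × 2 = 132
Convert IV (Roman numeral) → 4 (decimal)
132 ÷ 4 = 33
33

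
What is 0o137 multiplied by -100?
Convert 0o137 (octal) → 1×64 + 3×8 + 7 = 95 (decimal)
Compute 95 × -100 = -9500
-9500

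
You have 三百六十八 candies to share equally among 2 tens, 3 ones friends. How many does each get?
Convert 三百六十八 (Chinese numeral) → 3×100 + 6×10 + 8 = 368 (decimal)
Convert 2 tens, 3 ones (place-value notation) → 2×10 + 3 = 23 (decimal)
Compute 368 ÷ 23 = 16
16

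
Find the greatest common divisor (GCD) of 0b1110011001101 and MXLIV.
Convert 0b1110011001101 (binary) → 4096 + 2048 + 1024 + 128 + 64 + 8 + 4 + 1 = 7373 (decimal)
Convert MXLIV (Roman numeral) → 1000 + 40 + 4 = 1044 (decimal)
Compute gcd(7373, 1044) = 1
1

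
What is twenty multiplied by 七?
Convert twenty (English words) → 20 (decimal)
Convert 七 (Chinese numeral) → 7 (decimal)
Compute 20 × 7 = 140
140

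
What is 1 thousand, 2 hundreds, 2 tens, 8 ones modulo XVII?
Convert 1 thousand, 2 hundreds, 2 tens, 8 ones (place-value notation) → 1×1000 + 2×100 + 2×10 + 8 = 1228 (decimal)
Convert XVII (Roman numeral) → 10 + 5 + 1 + 1 = 17 (decimal)
Compute 1228 mod 17 = 4
4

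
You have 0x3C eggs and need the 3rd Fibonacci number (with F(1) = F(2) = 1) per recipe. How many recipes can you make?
Convert 0x3C (hexadecimal) → 3×16 + 12 = 60 (decimal)
Convert the 3rd Fibonacci number (with F(1) = F(2) = 1) (Fibonacci index) → 1, 1, 2 → 2 (decimal)
Compute 60 ÷ 2 = 30
30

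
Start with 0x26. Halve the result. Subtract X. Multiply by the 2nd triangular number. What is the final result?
Convert 0x26 (hexadecimal) → 2×16 + 6 = 38 (decimal)
Start: 38
38 ÷ 2 = 19
Convert X (Roman numeral) → 10 (decimal)
19 - 10 = 9
Convert the 2nd triangular number (triangular index) → 2×3/2 = 3 (decimal)
9 × 3 = 27
27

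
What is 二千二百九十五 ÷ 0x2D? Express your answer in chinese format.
Convert 二千二百九十五 (Chinese numeral) → 2×1000 + 2×100 + 9×10 + 5 = 2295 (decimal)
Convert 0x2D (hexadecimal) → 2×16 + 13 = 45 (decimal)
Compute 2295 ÷ 45 = 51
Convert 51 (decimal) → 51 = 5×10 + 1 → 五十一 (Chinese numeral)
五十一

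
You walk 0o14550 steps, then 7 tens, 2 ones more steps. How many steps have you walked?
Convert 0o14550 (octal) → 1×4096 + 4×512 + 5×64 + 5×8 = 6504 (decimal)
Convert 7 tens, 2 ones (place-value notation) → 7×10 + 2 = 72 (decimal)
Compute 6504 + 72 = 6576
6576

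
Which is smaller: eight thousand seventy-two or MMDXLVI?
Convert eight thousand seventy-two (English words) → 8×1000 + 72 = 8072 (decimal)
Convert MMDXLVI (Roman numeral) → 1000 + 1000 + 500 + 40 + 5 + 1 = 2546 (decimal)
Compare 8072 vs 2546: smaller = 2546
2546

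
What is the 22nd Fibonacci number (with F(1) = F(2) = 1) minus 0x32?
The 22nd Fibonacci number (with F(1) = F(2) = 1) = 17711
Convert 0x32 (hexadecimal) → 3×16 + 2 = 50 (decimal)
Compute 17711 - 50 = 17661
17661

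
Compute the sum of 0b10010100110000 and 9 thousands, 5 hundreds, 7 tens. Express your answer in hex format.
Convert 0b10010100110000 (binary) → 8192 + 1024 + 256 + 32 + 16 = 9520 (decimal)
Convert 9 thousands, 5 hundreds, 7 tens (place-value notation) → 9×1000 + 5×100 + 7×10 = 9570 (decimal)
Compute 9520 + 9570 = 19090
Convert 19090 (decimal) → 19090 = 4×4096 + 10×256 + 9×16 + 2 → 0x4A92 (hexadecimal)
0x4A92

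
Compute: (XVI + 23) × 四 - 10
Convert XVI (Roman numeral) → 10 + 5 + 1 = 16 (decimal)
Convert 四 (Chinese numeral) → 4 (decimal)
Expression in decimal: (16 + 23) × 4 - 10
Parentheses first: 16 + 23 = 39
Multiply: 39 × 4 = 156
Subtract: 156 - 10 = 146
146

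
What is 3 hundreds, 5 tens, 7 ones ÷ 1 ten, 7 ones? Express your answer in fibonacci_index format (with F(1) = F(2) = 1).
Convert 3 hundreds, 5 tens, 7 ones (place-value notation) → 3×100 + 5×10 + 7 = 357 (decimal)
Convert 1 ten, 7 ones (place-value notation) → 1×10 + 7 = 17 (decimal)
Compute 357 ÷ 17 = 21
Convert 21 (decimal) → 1, 1, 2, 3, 5, 8, 13, 21 → the 8th Fibonacci number (Fibonacci index)
the 8th Fibonacci number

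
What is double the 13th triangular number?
The 13th triangular number = 13×14/2 = 91
Compute 91 × 2 = 182
182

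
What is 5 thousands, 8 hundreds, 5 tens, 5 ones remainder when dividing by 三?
Convert 5 thousands, 8 hundreds, 5 tens, 5 ones (place-value notation) → 5×1000 + 8×100 + 5×10 + 5 = 5855 (decimal)
Convert 三 (Chinese numeral) → 3 (decimal)
Compute 5855 mod 3 = 2
2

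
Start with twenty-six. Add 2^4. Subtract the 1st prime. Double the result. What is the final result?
Convert twenty-six (English words) → 26 (decimal)
Start: 26
Convert 2^4 (power) → 16 (decimal)
26 + 16 = 42
Convert the 1st prime (prime index) → 2 (decimal)
42 - 2 = 40
40 × 2 = 80
80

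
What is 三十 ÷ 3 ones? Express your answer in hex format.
Convert 三十 (Chinese numeral) → 3×10 = 30 (decimal)
Convert 3 ones (place-value notation) → 3 (decimal)
Compute 30 ÷ 3 = 10
Convert 10 (decimal) → 0xA (hexadecimal)
0xA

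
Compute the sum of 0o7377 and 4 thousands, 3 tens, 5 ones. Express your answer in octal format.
Convert 0o7377 (octal) → 7×512 + 3×64 + 7×8 + 7 = 3839 (decimal)
Convert 4 thousands, 3 tens, 5 ones (place-value notation) → 4×1000 + 3×10 + 5 = 4035 (decimal)
Compute 3839 + 4035 = 7874
Convert 7874 (decimal) → 7874 = 1×4096 + 7×512 + 3×64 + 2 → 0o17302 (octal)
0o17302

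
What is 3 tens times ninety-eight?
Convert 3 tens (place-value notation) → 3×10 = 30 (decimal)
Convert ninety-eight (English words) → 98 (decimal)
Compute 30 × 98 = 2940
2940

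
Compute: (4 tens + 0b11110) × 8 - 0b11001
Convert 4 tens (place-value notation) → 4×10 = 40 (decimal)
Convert 0b11110 (binary) → 16 + 8 + 4 + 2 = 30 (decimal)
Convert 0b11001 (binary) → 16 + 8 + 1 = 25 (decimal)
Expression in decimal: (40 + 30) × 8 - 25
Parentheses first: 40 + 30 = 70
Multiply: 70 × 8 = 560
Subtract: 560 - 25 = 535
535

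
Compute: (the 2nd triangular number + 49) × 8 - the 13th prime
Convert the 2nd triangular number (triangular index) → 2×3/2 = 3 (decimal)
Convert the 13th prime (prime index) → 41 (decimal)
Expression in decimal: (3 + 49) × 8 - 41
Parentheses first: 3 + 49 = 52
Multiply: 52 × 8 = 416
Subtract: 416 - 41 = 375
375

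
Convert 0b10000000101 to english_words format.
Convert 0b10000000101 (binary) → 1024 + 4 + 1 = 1029 (decimal)
Convert 1029 (decimal) → 1029 = 1×1000 + 29 → one thousand twenty-nine (English words)
one thousand twenty-nine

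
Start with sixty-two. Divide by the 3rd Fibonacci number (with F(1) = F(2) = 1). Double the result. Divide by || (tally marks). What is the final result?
Convert sixty-two (English words) → 62 (decimal)
Start: 62
Convert the 3rd Fibonacci number (with F(1) = F(2) = 1) (Fibonacci index) → 1, 1, 2 → 2 (decimal)
62 ÷ 2 = 31
31 × 2 = 62
Convert || (tally marks) → 2 (decimal)
62 ÷ 2 = 31
31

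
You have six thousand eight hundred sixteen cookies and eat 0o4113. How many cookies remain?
Convert six thousand eight hundred sixteen (English words) → 6×1000 + 8×100 + 16 = 6816 (decimal)
Convert 0o4113 (octal) → 4×512 + 1×64 + 1×8 + 3 = 2123 (decimal)
Compute 6816 - 2123 = 4693
4693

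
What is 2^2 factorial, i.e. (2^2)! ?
Convert 2^2 (power) → 4 (decimal)
Compute 4! = 24
24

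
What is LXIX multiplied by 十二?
Convert LXIX (Roman numeral) → 50 + 10 + 9 = 69 (decimal)
Convert 十二 (Chinese numeral) → 1×10 + 2 = 12 (decimal)
Compute 69 × 12 = 828
828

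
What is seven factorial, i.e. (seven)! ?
Convert seven (English words) → 7 (decimal)
Compute 7! = 5040
5040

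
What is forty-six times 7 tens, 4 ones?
Convert forty-six (English words) → 46 (decimal)
Convert 7 tens, 4 ones (place-value notation) → 7×10 + 4 = 74 (decimal)
Compute 46 × 74 = 3404
3404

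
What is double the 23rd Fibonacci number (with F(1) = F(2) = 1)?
The 23rd Fibonacci number (with F(1) = F(2) = 1) = 28657
Compute 28657 × 2 = 57314
57314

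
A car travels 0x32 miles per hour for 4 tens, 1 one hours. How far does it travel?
Convert 0x32 (hexadecimal) → 3×16 + 2 = 50 (decimal)
Convert 4 tens, 1 one (place-value notation) → 4×10 + 1 = 41 (decimal)
Compute 50 × 41 = 2050
2050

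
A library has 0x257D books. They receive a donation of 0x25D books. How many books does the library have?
Convert 0x257D (hexadecimal) → 2×4096 + 5×256 + 7×16 + 13 = 9597 (decimal)
Convert 0x25D (hexadecimal) → 2×256 + 5×16 + 13 = 605 (decimal)
Compute 9597 + 605 = 10202
10202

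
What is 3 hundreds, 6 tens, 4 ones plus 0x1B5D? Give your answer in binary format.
Convert 3 hundreds, 6 tens, 4 ones (place-value notation) → 3×100 + 6×10 + 4 = 364 (decimal)
Convert 0x1B5D (hexadecimal) → 1×4096 + 11×256 + 5×16 + 13 = 7005 (decimal)
Compute 364 + 7005 = 7369
Convert 7369 (decimal) → 7369 = 4096 + 2048 + 1024 + 128 + 64 + 8 + 1 → 0b1110011001001 (binary)
0b1110011001001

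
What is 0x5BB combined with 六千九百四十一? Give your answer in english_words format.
Convert 0x5BB (hexadecimal) → 5×256 + 11×16 + 11 = 1467 (decimal)
Convert 六千九百四十一 (Chinese numeral) → 6×1000 + 9×100 + 4×10 + 1 = 6941 (decimal)
Compute 1467 + 6941 = 8408
Convert 8408 (decimal) → 8408 = 8×1000 + 4×100 + 8 → eight thousand four hundred eight (English words)
eight thousand four hundred eight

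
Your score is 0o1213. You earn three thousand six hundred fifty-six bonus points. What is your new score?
Convert 0o1213 (octal) → 1×512 + 2×64 + 1×8 + 3 = 651 (decimal)
Convert three thousand six hundred fifty-six (English words) → 3×1000 + 6×100 + 56 = 3656 (decimal)
Compute 651 + 3656 = 4307
4307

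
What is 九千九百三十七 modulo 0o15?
Convert 九千九百三十七 (Chinese numeral) → 9×1000 + 9×100 + 3×10 + 7 = 9937 (decimal)
Convert 0o15 (octal) → 1×8 + 5 = 13 (decimal)
Compute 9937 mod 13 = 5
5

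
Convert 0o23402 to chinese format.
Convert 0o23402 (octal) → 2×4096 + 3×512 + 4×64 + 2 = 9986 (decimal)
Convert 9986 (decimal) → 9986 = 9×1000 + 9×100 + 8×10 + 6 → 九千九百八十六 (Chinese numeral)
九千九百八十六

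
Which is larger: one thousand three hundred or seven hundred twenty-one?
Convert one thousand three hundred (English words) → 1×1000 + 3×100 = 1300 (decimal)
Convert seven hundred twenty-one (English words) → 7×100 + 21 = 721 (decimal)
Compare 1300 vs 721: larger = 1300
1300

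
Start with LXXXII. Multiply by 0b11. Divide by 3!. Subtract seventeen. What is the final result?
Convert LXXXII (Roman numeral) → 50 + 10 + 10 + 10 + 1 + 1 = 82 (decimal)
Start: 82
Convert 0b11 (binary) → 2 + 1 = 3 (decimal)
82 × 3 = 246
Convert 3! (factorial) → 6 (decimal)
246 ÷ 6 = 41
Convert seventeen (English words) → 17 (decimal)
41 - 17 = 24
24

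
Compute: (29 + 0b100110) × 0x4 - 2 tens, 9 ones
Convert 0b100110 (binary) → 32 + 4 + 2 = 38 (decimal)
Convert 0x4 (hexadecimal) → 4 (decimal)
Convert 2 tens, 9 ones (place-value notation) → 2×10 + 9 = 29 (decimal)
Expression in decimal: (29 + 38) × 4 - 29
Parentheses first: 29 + 38 = 67
Multiply: 67 × 4 = 268
Subtract: 268 - 29 = 239
239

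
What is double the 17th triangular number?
The 17th triangular number = 17×18/2 = 153
Compute 153 × 2 = 306
306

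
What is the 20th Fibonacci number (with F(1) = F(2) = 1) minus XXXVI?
The 20th Fibonacci number (with F(1) = F(2) = 1) = 6765
Convert XXXVI (Roman numeral) → 10 + 10 + 10 + 5 + 1 = 36 (decimal)
Compute 6765 - 36 = 6729
6729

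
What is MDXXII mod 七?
Convert MDXXII (Roman numeral) → 1000 + 500 + 10 + 10 + 1 + 1 = 1522 (decimal)
Convert 七 (Chinese numeral) → 7 (decimal)
Compute 1522 mod 7 = 3
3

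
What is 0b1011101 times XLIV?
Convert 0b1011101 (binary) → 64 + 16 + 8 + 4 + 1 = 93 (decimal)
Convert XLIV (Roman numeral) → 40 + 4 = 44 (decimal)
Compute 93 × 44 = 4092
4092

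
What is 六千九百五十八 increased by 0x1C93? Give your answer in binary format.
Convert 六千九百五十八 (Chinese numeral) → 6×1000 + 9×100 + 5×10 + 8 = 6958 (decimal)
Convert 0x1C93 (hexadecimal) → 1×4096 + 12×256 + 9×16 + 3 = 7315 (decimal)
Compute 6958 + 7315 = 14273
Convert 14273 (decimal) → 14273 = 8192 + 4096 + 1024 + 512 + 256 + 128 + 64 + 1 → 0b11011111000001 (binary)
0b11011111000001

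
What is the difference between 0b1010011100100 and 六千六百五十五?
Convert 0b1010011100100 (binary) → 4096 + 1024 + 128 + 64 + 32 + 4 = 5348 (decimal)
Convert 六千六百五十五 (Chinese numeral) → 6×1000 + 6×100 + 5×10 + 5 = 6655 (decimal)
Difference: |5348 - 6655| = 1307
1307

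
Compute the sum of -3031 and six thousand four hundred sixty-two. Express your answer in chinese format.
Convert six thousand four hundred sixty-two (English words) → 6×1000 + 4×100 + 62 = 6462 (decimal)
Compute -3031 + 6462 = 3431
Convert 3431 (decimal) → 3431 = 3×1000 + 4×100 + 3×10 + 1 → 三千四百三十一 (Chinese numeral)
三千四百三十一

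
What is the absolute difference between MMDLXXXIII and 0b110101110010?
Convert MMDLXXXIII (Roman numeral) → 1000 + 1000 + 500 + 50 + 10 + 10 + 10 + 1 + 1 + 1 = 2583 (decimal)
Convert 0b110101110010 (binary) → 2048 + 1024 + 256 + 64 + 32 + 16 + 2 = 3442 (decimal)
Compute |2583 - 3442| = 859
859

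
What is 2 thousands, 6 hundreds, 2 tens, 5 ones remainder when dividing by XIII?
Convert 2 thousands, 6 hundreds, 2 tens, 5 ones (place-value notation) → 2×1000 + 6×100 + 2×10 + 5 = 2625 (decimal)
Convert XIII (Roman numeral) → 10 + 1 + 1 + 1 = 13 (decimal)
Compute 2625 mod 13 = 12
12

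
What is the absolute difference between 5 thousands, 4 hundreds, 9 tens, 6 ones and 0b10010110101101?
Convert 5 thousands, 4 hundreds, 9 tens, 6 ones (place-value notation) → 5×1000 + 4×100 + 9×10 + 6 = 5496 (decimal)
Convert 0b10010110101101 (binary) → 8192 + 1024 + 256 + 128 + 32 + 8 + 4 + 1 = 9645 (decimal)
Compute |5496 - 9645| = 4149
4149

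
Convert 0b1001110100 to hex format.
Convert 0b1001110100 (binary) → 512 + 64 + 32 + 16 + 4 = 628 (decimal)
Convert 628 (decimal) → 628 = 2×256 + 7×16 + 4 → 0x274 (hexadecimal)
0x274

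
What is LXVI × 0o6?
Convert LXVI (Roman numeral) → 50 + 10 + 5 + 1 = 66 (decimal)
Convert 0o6 (octal) → 6 (decimal)
Compute 66 × 6 = 396
396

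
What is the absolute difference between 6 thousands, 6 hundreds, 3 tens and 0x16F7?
Convert 6 thousands, 6 hundreds, 3 tens (place-value notation) → 6×1000 + 6×100 + 3×10 = 6630 (decimal)
Convert 0x16F7 (hexadecimal) → 1×4096 + 6×256 + 15×16 + 7 = 5879 (decimal)
Compute |6630 - 5879| = 751
751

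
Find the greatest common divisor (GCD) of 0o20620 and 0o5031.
Convert 0o20620 (octal) → 2×4096 + 6×64 + 2×8 = 8592 (decimal)
Convert 0o5031 (octal) → 5×512 + 3×8 + 1 = 2585 (decimal)
Compute gcd(8592, 2585) = 1
1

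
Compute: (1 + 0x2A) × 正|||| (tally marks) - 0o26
Convert 0x2A (hexadecimal) → 2×16 + 10 = 42 (decimal)
Convert 正|||| (tally marks) → 5 + 4 = 9 (decimal)
Convert 0o26 (octal) → 2×8 + 6 = 22 (decimal)
Expression in decimal: (1 + 42) × 9 - 22
Parentheses first: 1 + 42 = 43
Multiply: 43 × 9 = 387
Subtract: 387 - 22 = 365
365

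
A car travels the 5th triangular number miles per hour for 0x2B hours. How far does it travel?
Convert the 5th triangular number (triangular index) → 5×6/2 = 15 (decimal)
Convert 0x2B (hexadecimal) → 2×16 + 11 = 43 (decimal)
Compute 15 × 43 = 645
645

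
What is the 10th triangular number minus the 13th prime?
The 10th triangular number = 10×11/2 = 55
Convert the 13th prime (prime index) → 41 (decimal)
Compute 55 - 41 = 14
14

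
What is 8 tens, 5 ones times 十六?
Convert 8 tens, 5 ones (place-value notation) → 8×10 + 5 = 85 (decimal)
Convert 十六 (Chinese numeral) → 1×10 + 6 = 16 (decimal)
Compute 85 × 16 = 1360
1360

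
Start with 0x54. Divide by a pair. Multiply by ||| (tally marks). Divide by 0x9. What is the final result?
Convert 0x54 (hexadecimal) → 5×16 + 4 = 84 (decimal)
Start: 84
Convert a pair (colloquial) → 2 (decimal)
84 ÷ 2 = 42
Convert ||| (tally marks) → 3 (decimal)
42 × 3 = 126
Convert 0x9 (hexadecimal) → 9 (decimal)
126 ÷ 9 = 14
14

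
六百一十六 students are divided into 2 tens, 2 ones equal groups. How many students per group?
Convert 六百一十六 (Chinese numeral) → 6×100 + 1×10 + 6 = 616 (decimal)
Convert 2 tens, 2 ones (place-value notation) → 2×10 + 2 = 22 (decimal)
Compute 616 ÷ 22 = 28
28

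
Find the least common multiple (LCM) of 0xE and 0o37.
Convert 0xE (hexadecimal) → 14 (decimal)
Convert 0o37 (octal) → 3×8 + 7 = 31 (decimal)
Compute lcm(14, 31) = 434
434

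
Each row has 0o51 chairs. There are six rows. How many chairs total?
Convert 0o51 (octal) → 5×8 + 1 = 41 (decimal)
Convert six (English words) → 6 (decimal)
Compute 41 × 6 = 246
246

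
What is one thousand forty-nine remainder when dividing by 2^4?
Convert one thousand forty-nine (English words) → 1×1000 + 49 = 1049 (decimal)
Convert 2^4 (power) → 16 (decimal)
Compute 1049 mod 16 = 9
9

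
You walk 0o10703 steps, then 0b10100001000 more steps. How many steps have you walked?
Convert 0o10703 (octal) → 1×4096 + 7×64 + 3 = 4547 (decimal)
Convert 0b10100001000 (binary) → 1024 + 256 + 8 = 1288 (decimal)
Compute 4547 + 1288 = 5835
5835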